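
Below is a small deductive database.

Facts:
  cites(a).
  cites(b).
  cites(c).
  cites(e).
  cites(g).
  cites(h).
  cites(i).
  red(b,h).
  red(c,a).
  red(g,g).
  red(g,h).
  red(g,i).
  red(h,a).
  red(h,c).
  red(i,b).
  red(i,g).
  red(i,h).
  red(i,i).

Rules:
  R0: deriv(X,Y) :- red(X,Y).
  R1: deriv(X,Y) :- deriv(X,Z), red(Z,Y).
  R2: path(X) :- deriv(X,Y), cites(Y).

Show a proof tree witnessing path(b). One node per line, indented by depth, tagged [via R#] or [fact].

path(b)  [via R2]
  deriv(b,h)  [via R0]
    red(b,h)  [fact]
  cites(h)  [fact]

round 1: derive deriv(b,h) via R0 from red(b,h)
round 1: derive deriv(c,a) via R0 from red(c,a)
round 1: derive deriv(g,g) via R0 from red(g,g)
round 1: derive deriv(g,h) via R0 from red(g,h)
round 1: derive deriv(g,i) via R0 from red(g,i)
round 1: derive deriv(h,a) via R0 from red(h,a)
round 1: derive deriv(h,c) via R0 from red(h,c)
round 1: derive deriv(i,b) via R0 from red(i,b)
round 1: derive deriv(i,g) via R0 from red(i,g)
round 1: derive deriv(i,h) via R0 from red(i,h)
round 1: derive deriv(i,i) via R0 from red(i,i)
round 2: derive deriv(b,a) via R1 from deriv(b,h), red(h,a)
round 2: derive deriv(b,c) via R1 from deriv(b,h), red(h,c)
round 2: derive deriv(g,a) via R1 from deriv(g,h), red(h,a)
round 2: derive deriv(g,b) via R1 from deriv(g,i), red(i,b)
round 2: derive deriv(g,c) via R1 from deriv(g,h), red(h,c)
round 2: derive deriv(i,a) via R1 from deriv(i,h), red(h,a)
round 2: derive deriv(i,c) via R1 from deriv(i,h), red(h,c)
round 2: derive path(b) via R2 from deriv(b,h), cites(h)
round 2: derive path(c) via R2 from deriv(c,a), cites(a)
round 2: derive path(g) via R2 from deriv(g,g), cites(g)
round 2: derive path(h) via R2 from deriv(h,a), cites(a)
round 2: derive path(i) via R2 from deriv(i,b), cites(b)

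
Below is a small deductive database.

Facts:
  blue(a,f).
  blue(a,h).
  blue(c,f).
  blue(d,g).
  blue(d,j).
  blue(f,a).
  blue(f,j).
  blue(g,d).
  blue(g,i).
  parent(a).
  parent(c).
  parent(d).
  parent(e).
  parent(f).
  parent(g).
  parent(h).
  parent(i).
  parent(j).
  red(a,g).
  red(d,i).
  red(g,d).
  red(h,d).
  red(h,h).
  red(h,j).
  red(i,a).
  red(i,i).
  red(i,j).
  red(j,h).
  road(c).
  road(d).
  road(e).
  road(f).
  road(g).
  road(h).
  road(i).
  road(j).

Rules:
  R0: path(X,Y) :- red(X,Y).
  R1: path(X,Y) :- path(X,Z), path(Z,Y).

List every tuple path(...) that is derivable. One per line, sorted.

round 1: derive path(a,g) via R0 from red(a,g)
round 1: derive path(d,i) via R0 from red(d,i)
round 1: derive path(g,d) via R0 from red(g,d)
round 1: derive path(h,d) via R0 from red(h,d)
round 1: derive path(h,h) via R0 from red(h,h)
round 1: derive path(h,j) via R0 from red(h,j)
round 1: derive path(i,a) via R0 from red(i,a)
round 1: derive path(i,i) via R0 from red(i,i)
round 1: derive path(i,j) via R0 from red(i,j)
round 1: derive path(j,h) via R0 from red(j,h)
round 2: derive path(a,d) via R1 from path(a,g), path(g,d)
round 2: derive path(d,a) via R1 from path(d,i), path(i,a)
round 2: derive path(d,j) via R1 from path(d,i), path(i,j)
round 2: derive path(g,i) via R1 from path(g,d), path(d,i)
round 2: derive path(h,i) via R1 from path(h,d), path(d,i)
round 2: derive path(i,g) via R1 from path(i,a), path(a,g)
round 2: derive path(i,h) via R1 from path(i,j), path(j,h)
round 2: derive path(j,d) via R1 from path(j,h), path(h,d)
round 2: derive path(j,j) via R1 from path(j,h), path(h,j)
round 3: derive path(a,a) via R1 from path(a,d), path(d,a)
round 3: derive path(a,i) via R1 from path(a,d), path(d,i)
round 3: derive path(a,j) via R1 from path(a,d), path(d,j)
round 3: derive path(d,d) via R1 from path(d,a), path(a,d)
round 3: derive path(d,g) via R1 from path(d,a), path(a,g)
round 3: derive path(d,h) via R1 from path(d,i), path(i,h)
round 3: derive path(g,a) via R1 from path(g,d), path(d,a)
round 3: derive path(g,g) via R1 from path(g,i), path(i,g)
round 3: derive path(g,h) via R1 from path(g,i), path(i,h)
round 3: derive path(g,j) via R1 from path(g,d), path(d,j)
round 3: derive path(h,a) via R1 from path(h,d), path(d,a)
round 3: derive path(h,g) via R1 from path(h,i), path(i,g)
round 3: derive path(i,d) via R1 from path(i,a), path(a,d)
round 3: derive path(j,a) via R1 from path(j,d), path(d,a)
round 3: derive path(j,i) via R1 from path(j,d), path(d,i)
round 4: derive path(a,h) via R1 from path(a,d), path(d,h)
round 4: derive path(j,g) via R1 from path(j,a), path(a,g)

path(a,a)
path(a,d)
path(a,g)
path(a,h)
path(a,i)
path(a,j)
path(d,a)
path(d,d)
path(d,g)
path(d,h)
path(d,i)
path(d,j)
path(g,a)
path(g,d)
path(g,g)
path(g,h)
path(g,i)
path(g,j)
path(h,a)
path(h,d)
path(h,g)
path(h,h)
path(h,i)
path(h,j)
path(i,a)
path(i,d)
path(i,g)
path(i,h)
path(i,i)
path(i,j)
path(j,a)
path(j,d)
path(j,g)
path(j,h)
path(j,i)
path(j,j)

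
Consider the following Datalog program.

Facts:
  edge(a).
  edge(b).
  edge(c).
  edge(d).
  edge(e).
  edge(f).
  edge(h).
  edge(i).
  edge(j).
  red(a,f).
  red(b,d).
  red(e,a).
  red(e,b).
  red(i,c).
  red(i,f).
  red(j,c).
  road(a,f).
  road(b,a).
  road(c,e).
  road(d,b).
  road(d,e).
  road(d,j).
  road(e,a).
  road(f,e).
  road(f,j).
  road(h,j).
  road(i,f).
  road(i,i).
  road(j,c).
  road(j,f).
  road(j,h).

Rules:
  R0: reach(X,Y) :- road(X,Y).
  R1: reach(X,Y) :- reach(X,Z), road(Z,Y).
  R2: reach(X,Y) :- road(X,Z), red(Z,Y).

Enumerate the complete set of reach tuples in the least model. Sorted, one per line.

round 1: derive reach(a,f) via R0 from road(a,f)
round 1: derive reach(b,a) via R0 from road(b,a)
round 1: derive reach(c,e) via R0 from road(c,e)
round 1: derive reach(d,b) via R0 from road(d,b)
round 1: derive reach(d,e) via R0 from road(d,e)
round 1: derive reach(d,j) via R0 from road(d,j)
round 1: derive reach(e,a) via R0 from road(e,a)
round 1: derive reach(f,e) via R0 from road(f,e)
round 1: derive reach(f,j) via R0 from road(f,j)
round 1: derive reach(h,j) via R0 from road(h,j)
round 1: derive reach(i,f) via R0 from road(i,f)
round 1: derive reach(i,i) via R0 from road(i,i)
round 1: derive reach(j,c) via R0 from road(j,c)
round 1: derive reach(j,f) via R0 from road(j,f)
round 1: derive reach(j,h) via R0 from road(j,h)
round 1: derive reach(b,f) via R2 from road(b,a), red(a,f)
round 1: derive reach(c,a) via R2 from road(c,e), red(e,a)
round 1: derive reach(c,b) via R2 from road(c,e), red(e,b)
round 1: derive reach(d,a) via R2 from road(d,e), red(e,a)
round 1: derive reach(d,c) via R2 from road(d,j), red(j,c)
round 1: derive reach(d,d) via R2 from road(d,b), red(b,d)
round 1: derive reach(e,f) via R2 from road(e,a), red(a,f)
round 1: derive reach(f,a) via R2 from road(f,e), red(e,a)
round 1: derive reach(f,b) via R2 from road(f,e), red(e,b)
round 1: derive reach(f,c) via R2 from road(f,j), red(j,c)
round 1: derive reach(h,c) via R2 from road(h,j), red(j,c)
round 1: derive reach(i,c) via R2 from road(i,i), red(i,c)
round 2: derive reach(a,e) via R1 from reach(a,f), road(f,e)
round 2: derive reach(a,j) via R1 from reach(a,f), road(f,j)
round 2: derive reach(b,e) via R1 from reach(b,f), road(f,e)
round 2: derive reach(b,j) via R1 from reach(b,f), road(f,j)
round 2: derive reach(c,f) via R1 from reach(c,a), road(a,f)
round 2: derive reach(d,f) via R1 from reach(d,a), road(a,f)
round 2: derive reach(d,h) via R1 from reach(d,j), road(j,h)
round 2: derive reach(e,e) via R1 from reach(e,f), road(f,e)
round 2: derive reach(e,j) via R1 from reach(e,f), road(f,j)
round 2: derive reach(f,f) via R1 from reach(f,a), road(a,f)
round 2: derive reach(f,h) via R1 from reach(f,j), road(j,h)
round 2: derive reach(h,e) via R1 from reach(h,c), road(c,e)
round 2: derive reach(h,f) via R1 from reach(h,j), road(j,f)
round 2: derive reach(h,h) via R1 from reach(h,j), road(j,h)
round 2: derive reach(i,e) via R1 from reach(i,c), road(c,e)
round 2: derive reach(i,j) via R1 from reach(i,f), road(f,j)
round 2: derive reach(j,e) via R1 from reach(j,c), road(c,e)
round 2: derive reach(j,j) via R1 from reach(j,f), road(f,j)
round 3: derive reach(a,a) via R1 from reach(a,e), road(e,a)
round 3: derive reach(a,c) via R1 from reach(a,j), road(j,c)
round 3: derive reach(a,h) via R1 from reach(a,j), road(j,h)
round 3: derive reach(b,c) via R1 from reach(b,j), road(j,c)
round 3: derive reach(b,h) via R1 from reach(b,j), road(j,h)
round 3: derive reach(c,j) via R1 from reach(c,f), road(f,j)
round 3: derive reach(e,c) via R1 from reach(e,j), road(j,c)
round 3: derive reach(e,h) via R1 from reach(e,j), road(j,h)
round 3: derive reach(h,a) via R1 from reach(h,e), road(e,a)
round 3: derive reach(i,a) via R1 from reach(i,e), road(e,a)
round 3: derive reach(i,h) via R1 from reach(i,j), road(j,h)
round 3: derive reach(j,a) via R1 from reach(j,e), road(e,a)
round 4: derive reach(c,c) via R1 from reach(c,j), road(j,c)
round 4: derive reach(c,h) via R1 from reach(c,j), road(j,h)

reach(a,a)
reach(a,c)
reach(a,e)
reach(a,f)
reach(a,h)
reach(a,j)
reach(b,a)
reach(b,c)
reach(b,e)
reach(b,f)
reach(b,h)
reach(b,j)
reach(c,a)
reach(c,b)
reach(c,c)
reach(c,e)
reach(c,f)
reach(c,h)
reach(c,j)
reach(d,a)
reach(d,b)
reach(d,c)
reach(d,d)
reach(d,e)
reach(d,f)
reach(d,h)
reach(d,j)
reach(e,a)
reach(e,c)
reach(e,e)
reach(e,f)
reach(e,h)
reach(e,j)
reach(f,a)
reach(f,b)
reach(f,c)
reach(f,e)
reach(f,f)
reach(f,h)
reach(f,j)
reach(h,a)
reach(h,c)
reach(h,e)
reach(h,f)
reach(h,h)
reach(h,j)
reach(i,a)
reach(i,c)
reach(i,e)
reach(i,f)
reach(i,h)
reach(i,i)
reach(i,j)
reach(j,a)
reach(j,c)
reach(j,e)
reach(j,f)
reach(j,h)
reach(j,j)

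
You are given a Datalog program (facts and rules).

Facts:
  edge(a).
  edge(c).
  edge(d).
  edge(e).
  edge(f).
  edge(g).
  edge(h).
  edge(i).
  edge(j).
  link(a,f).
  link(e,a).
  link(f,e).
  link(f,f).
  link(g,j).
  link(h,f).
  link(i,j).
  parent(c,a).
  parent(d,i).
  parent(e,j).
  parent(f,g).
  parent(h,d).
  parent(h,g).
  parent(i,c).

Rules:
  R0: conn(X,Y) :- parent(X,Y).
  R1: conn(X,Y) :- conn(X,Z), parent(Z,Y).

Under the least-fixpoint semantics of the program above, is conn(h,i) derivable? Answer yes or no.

round 1: derive conn(c,a) via R0 from parent(c,a)
round 1: derive conn(d,i) via R0 from parent(d,i)
round 1: derive conn(e,j) via R0 from parent(e,j)
round 1: derive conn(f,g) via R0 from parent(f,g)
round 1: derive conn(h,d) via R0 from parent(h,d)
round 1: derive conn(h,g) via R0 from parent(h,g)
round 1: derive conn(i,c) via R0 from parent(i,c)
round 2: derive conn(d,c) via R1 from conn(d,i), parent(i,c)
round 2: derive conn(h,i) via R1 from conn(h,d), parent(d,i)
round 2: derive conn(i,a) via R1 from conn(i,c), parent(c,a)
round 3: derive conn(d,a) via R1 from conn(d,c), parent(c,a)
round 3: derive conn(h,c) via R1 from conn(h,i), parent(i,c)
round 4: derive conn(h,a) via R1 from conn(h,c), parent(c,a)

yes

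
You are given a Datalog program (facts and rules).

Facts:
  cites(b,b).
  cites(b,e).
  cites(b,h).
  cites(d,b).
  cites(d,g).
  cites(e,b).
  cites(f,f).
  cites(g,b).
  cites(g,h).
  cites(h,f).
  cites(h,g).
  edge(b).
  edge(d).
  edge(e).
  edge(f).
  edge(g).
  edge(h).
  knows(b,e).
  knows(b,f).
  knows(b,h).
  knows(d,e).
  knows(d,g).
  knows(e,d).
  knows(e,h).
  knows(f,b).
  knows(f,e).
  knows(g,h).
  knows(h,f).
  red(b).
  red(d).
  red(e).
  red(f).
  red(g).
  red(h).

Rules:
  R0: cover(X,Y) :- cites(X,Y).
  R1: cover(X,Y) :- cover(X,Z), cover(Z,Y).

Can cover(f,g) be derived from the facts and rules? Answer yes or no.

round 1: derive cover(b,b) via R0 from cites(b,b)
round 1: derive cover(b,e) via R0 from cites(b,e)
round 1: derive cover(b,h) via R0 from cites(b,h)
round 1: derive cover(d,b) via R0 from cites(d,b)
round 1: derive cover(d,g) via R0 from cites(d,g)
round 1: derive cover(e,b) via R0 from cites(e,b)
round 1: derive cover(f,f) via R0 from cites(f,f)
round 1: derive cover(g,b) via R0 from cites(g,b)
round 1: derive cover(g,h) via R0 from cites(g,h)
round 1: derive cover(h,f) via R0 from cites(h,f)
round 1: derive cover(h,g) via R0 from cites(h,g)
round 2: derive cover(b,f) via R1 from cover(b,h), cover(h,f)
round 2: derive cover(b,g) via R1 from cover(b,h), cover(h,g)
round 2: derive cover(d,e) via R1 from cover(d,b), cover(b,e)
round 2: derive cover(d,h) via R1 from cover(d,b), cover(b,h)
round 2: derive cover(e,e) via R1 from cover(e,b), cover(b,e)
round 2: derive cover(e,h) via R1 from cover(e,b), cover(b,h)
round 2: derive cover(g,e) via R1 from cover(g,b), cover(b,e)
round 2: derive cover(g,f) via R1 from cover(g,h), cover(h,f)
round 2: derive cover(g,g) via R1 from cover(g,h), cover(h,g)
round 2: derive cover(h,b) via R1 from cover(h,g), cover(g,b)
round 2: derive cover(h,h) via R1 from cover(h,g), cover(g,h)
round 3: derive cover(d,f) via R1 from cover(d,b), cover(b,f)
round 3: derive cover(e,f) via R1 from cover(e,b), cover(b,f)
round 3: derive cover(e,g) via R1 from cover(e,b), cover(b,g)
round 3: derive cover(h,e) via R1 from cover(h,b), cover(b,e)

no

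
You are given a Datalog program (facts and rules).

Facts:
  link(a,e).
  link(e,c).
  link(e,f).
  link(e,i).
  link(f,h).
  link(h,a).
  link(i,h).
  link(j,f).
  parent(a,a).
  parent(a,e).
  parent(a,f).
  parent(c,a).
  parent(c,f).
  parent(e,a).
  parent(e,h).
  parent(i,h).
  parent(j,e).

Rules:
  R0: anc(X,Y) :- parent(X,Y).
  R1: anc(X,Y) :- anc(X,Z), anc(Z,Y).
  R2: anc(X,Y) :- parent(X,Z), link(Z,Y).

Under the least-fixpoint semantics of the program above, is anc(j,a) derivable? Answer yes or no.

round 1: derive anc(a,a) via R0 from parent(a,a)
round 1: derive anc(a,e) via R0 from parent(a,e)
round 1: derive anc(a,f) via R0 from parent(a,f)
round 1: derive anc(c,a) via R0 from parent(c,a)
round 1: derive anc(c,f) via R0 from parent(c,f)
round 1: derive anc(e,a) via R0 from parent(e,a)
round 1: derive anc(e,h) via R0 from parent(e,h)
round 1: derive anc(i,h) via R0 from parent(i,h)
round 1: derive anc(j,e) via R0 from parent(j,e)
round 1: derive anc(a,c) via R2 from parent(a,e), link(e,c)
round 1: derive anc(a,h) via R2 from parent(a,f), link(f,h)
round 1: derive anc(a,i) via R2 from parent(a,e), link(e,i)
round 1: derive anc(c,e) via R2 from parent(c,a), link(a,e)
round 1: derive anc(c,h) via R2 from parent(c,f), link(f,h)
round 1: derive anc(e,e) via R2 from parent(e,a), link(a,e)
round 1: derive anc(i,a) via R2 from parent(i,h), link(h,a)
round 1: derive anc(j,c) via R2 from parent(j,e), link(e,c)
round 1: derive anc(j,f) via R2 from parent(j,e), link(e,f)
round 1: derive anc(j,i) via R2 from parent(j,e), link(e,i)
round 2: derive anc(c,c) via R1 from anc(c,a), anc(a,c)
round 2: derive anc(c,i) via R1 from anc(c,a), anc(a,i)
round 2: derive anc(e,c) via R1 from anc(e,a), anc(a,c)
round 2: derive anc(e,f) via R1 from anc(e,a), anc(a,f)
round 2: derive anc(e,i) via R1 from anc(e,a), anc(a,i)
round 2: derive anc(i,c) via R1 from anc(i,a), anc(a,c)
round 2: derive anc(i,e) via R1 from anc(i,a), anc(a,e)
round 2: derive anc(i,f) via R1 from anc(i,a), anc(a,f)
round 2: derive anc(i,i) via R1 from anc(i,a), anc(a,i)
round 2: derive anc(j,a) via R1 from anc(j,c), anc(c,a)
round 2: derive anc(j,h) via R1 from anc(j,c), anc(c,h)

yes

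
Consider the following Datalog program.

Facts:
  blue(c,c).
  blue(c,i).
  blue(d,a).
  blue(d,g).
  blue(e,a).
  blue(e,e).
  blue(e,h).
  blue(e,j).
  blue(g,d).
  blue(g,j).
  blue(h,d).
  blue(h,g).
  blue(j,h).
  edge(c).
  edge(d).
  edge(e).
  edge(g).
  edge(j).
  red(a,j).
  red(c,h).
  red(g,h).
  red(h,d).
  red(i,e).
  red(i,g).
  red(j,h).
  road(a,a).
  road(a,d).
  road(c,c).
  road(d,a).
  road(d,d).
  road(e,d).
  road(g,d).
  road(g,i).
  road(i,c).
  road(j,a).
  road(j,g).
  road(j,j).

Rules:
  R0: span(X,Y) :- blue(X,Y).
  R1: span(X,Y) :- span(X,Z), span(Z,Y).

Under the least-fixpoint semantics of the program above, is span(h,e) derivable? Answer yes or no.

no

round 1: derive span(c,c) via R0 from blue(c,c)
round 1: derive span(c,i) via R0 from blue(c,i)
round 1: derive span(d,a) via R0 from blue(d,a)
round 1: derive span(d,g) via R0 from blue(d,g)
round 1: derive span(e,a) via R0 from blue(e,a)
round 1: derive span(e,e) via R0 from blue(e,e)
round 1: derive span(e,h) via R0 from blue(e,h)
round 1: derive span(e,j) via R0 from blue(e,j)
round 1: derive span(g,d) via R0 from blue(g,d)
round 1: derive span(g,j) via R0 from blue(g,j)
round 1: derive span(h,d) via R0 from blue(h,d)
round 1: derive span(h,g) via R0 from blue(h,g)
round 1: derive span(j,h) via R0 from blue(j,h)
round 2: derive span(d,d) via R1 from span(d,g), span(g,d)
round 2: derive span(d,j) via R1 from span(d,g), span(g,j)
round 2: derive span(e,d) via R1 from span(e,h), span(h,d)
round 2: derive span(e,g) via R1 from span(e,h), span(h,g)
round 2: derive span(g,a) via R1 from span(g,d), span(d,a)
round 2: derive span(g,g) via R1 from span(g,d), span(d,g)
round 2: derive span(g,h) via R1 from span(g,j), span(j,h)
round 2: derive span(h,a) via R1 from span(h,d), span(d,a)
round 2: derive span(h,j) via R1 from span(h,g), span(g,j)
round 2: derive span(j,d) via R1 from span(j,h), span(h,d)
round 2: derive span(j,g) via R1 from span(j,h), span(h,g)
round 3: derive span(d,h) via R1 from span(d,g), span(g,h)
round 3: derive span(h,h) via R1 from span(h,g), span(g,h)
round 3: derive span(j,a) via R1 from span(j,d), span(d,a)
round 3: derive span(j,j) via R1 from span(j,d), span(d,j)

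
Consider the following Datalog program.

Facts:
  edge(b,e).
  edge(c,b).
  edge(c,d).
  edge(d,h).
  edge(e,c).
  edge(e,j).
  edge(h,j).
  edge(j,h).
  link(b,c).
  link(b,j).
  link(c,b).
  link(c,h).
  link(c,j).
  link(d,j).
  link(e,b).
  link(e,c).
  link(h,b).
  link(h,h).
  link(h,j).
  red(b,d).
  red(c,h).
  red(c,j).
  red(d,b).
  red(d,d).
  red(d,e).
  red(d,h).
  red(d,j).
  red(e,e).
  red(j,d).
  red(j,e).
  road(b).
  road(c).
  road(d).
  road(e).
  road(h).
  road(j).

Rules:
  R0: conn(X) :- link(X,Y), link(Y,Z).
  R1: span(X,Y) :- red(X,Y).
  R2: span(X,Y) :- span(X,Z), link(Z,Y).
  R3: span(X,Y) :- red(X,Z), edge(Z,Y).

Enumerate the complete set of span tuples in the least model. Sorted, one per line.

round 1: derive span(b,d) via R1 from red(b,d)
round 1: derive span(c,h) via R1 from red(c,h)
round 1: derive span(c,j) via R1 from red(c,j)
round 1: derive span(d,b) via R1 from red(d,b)
round 1: derive span(d,d) via R1 from red(d,d)
round 1: derive span(d,e) via R1 from red(d,e)
round 1: derive span(d,h) via R1 from red(d,h)
round 1: derive span(d,j) via R1 from red(d,j)
round 1: derive span(e,e) via R1 from red(e,e)
round 1: derive span(j,d) via R1 from red(j,d)
round 1: derive span(j,e) via R1 from red(j,e)
round 1: derive span(b,h) via R3 from red(b,d), edge(d,h)
round 1: derive span(d,c) via R3 from red(d,e), edge(e,c)
round 1: derive span(e,c) via R3 from red(e,e), edge(e,c)
round 1: derive span(e,j) via R3 from red(e,e), edge(e,j)
round 1: derive span(j,c) via R3 from red(j,e), edge(e,c)
round 1: derive span(j,h) via R3 from red(j,d), edge(d,h)
round 1: derive span(j,j) via R3 from red(j,e), edge(e,j)
round 2: derive span(b,b) via R2 from span(b,h), link(h,b)
round 2: derive span(b,j) via R2 from span(b,d), link(d,j)
round 2: derive span(c,b) via R2 from span(c,h), link(h,b)
round 2: derive span(e,b) via R2 from span(e,c), link(c,b)
round 2: derive span(e,h) via R2 from span(e,c), link(c,h)
round 2: derive span(j,b) via R2 from span(j,c), link(c,b)
round 3: derive span(b,c) via R2 from span(b,b), link(b,c)
round 3: derive span(c,c) via R2 from span(c,b), link(b,c)

span(b,b)
span(b,c)
span(b,d)
span(b,h)
span(b,j)
span(c,b)
span(c,c)
span(c,h)
span(c,j)
span(d,b)
span(d,c)
span(d,d)
span(d,e)
span(d,h)
span(d,j)
span(e,b)
span(e,c)
span(e,e)
span(e,h)
span(e,j)
span(j,b)
span(j,c)
span(j,d)
span(j,e)
span(j,h)
span(j,j)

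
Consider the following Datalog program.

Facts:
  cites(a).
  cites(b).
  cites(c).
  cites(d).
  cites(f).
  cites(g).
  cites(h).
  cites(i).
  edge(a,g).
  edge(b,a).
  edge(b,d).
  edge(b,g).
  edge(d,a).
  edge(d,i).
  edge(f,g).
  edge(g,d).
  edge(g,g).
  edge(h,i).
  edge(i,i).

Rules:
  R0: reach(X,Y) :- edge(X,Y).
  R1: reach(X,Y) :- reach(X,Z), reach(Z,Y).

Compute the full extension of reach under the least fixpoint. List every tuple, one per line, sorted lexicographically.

round 1: derive reach(a,g) via R0 from edge(a,g)
round 1: derive reach(b,a) via R0 from edge(b,a)
round 1: derive reach(b,d) via R0 from edge(b,d)
round 1: derive reach(b,g) via R0 from edge(b,g)
round 1: derive reach(d,a) via R0 from edge(d,a)
round 1: derive reach(d,i) via R0 from edge(d,i)
round 1: derive reach(f,g) via R0 from edge(f,g)
round 1: derive reach(g,d) via R0 from edge(g,d)
round 1: derive reach(g,g) via R0 from edge(g,g)
round 1: derive reach(h,i) via R0 from edge(h,i)
round 1: derive reach(i,i) via R0 from edge(i,i)
round 2: derive reach(a,d) via R1 from reach(a,g), reach(g,d)
round 2: derive reach(b,i) via R1 from reach(b,d), reach(d,i)
round 2: derive reach(d,g) via R1 from reach(d,a), reach(a,g)
round 2: derive reach(f,d) via R1 from reach(f,g), reach(g,d)
round 2: derive reach(g,a) via R1 from reach(g,d), reach(d,a)
round 2: derive reach(g,i) via R1 from reach(g,d), reach(d,i)
round 3: derive reach(a,a) via R1 from reach(a,d), reach(d,a)
round 3: derive reach(a,i) via R1 from reach(a,d), reach(d,i)
round 3: derive reach(d,d) via R1 from reach(d,a), reach(a,d)
round 3: derive reach(f,a) via R1 from reach(f,d), reach(d,a)
round 3: derive reach(f,i) via R1 from reach(f,d), reach(d,i)

reach(a,a)
reach(a,d)
reach(a,g)
reach(a,i)
reach(b,a)
reach(b,d)
reach(b,g)
reach(b,i)
reach(d,a)
reach(d,d)
reach(d,g)
reach(d,i)
reach(f,a)
reach(f,d)
reach(f,g)
reach(f,i)
reach(g,a)
reach(g,d)
reach(g,g)
reach(g,i)
reach(h,i)
reach(i,i)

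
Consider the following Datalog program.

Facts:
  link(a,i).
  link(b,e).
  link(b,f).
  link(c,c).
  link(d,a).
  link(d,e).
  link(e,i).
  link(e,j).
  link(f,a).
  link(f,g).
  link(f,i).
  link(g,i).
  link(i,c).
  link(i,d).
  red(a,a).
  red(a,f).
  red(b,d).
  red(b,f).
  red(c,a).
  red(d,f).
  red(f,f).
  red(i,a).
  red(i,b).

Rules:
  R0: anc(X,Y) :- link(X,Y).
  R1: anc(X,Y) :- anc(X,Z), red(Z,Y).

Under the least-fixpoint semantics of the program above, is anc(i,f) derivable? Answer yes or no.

round 1: derive anc(a,i) via R0 from link(a,i)
round 1: derive anc(b,e) via R0 from link(b,e)
round 1: derive anc(b,f) via R0 from link(b,f)
round 1: derive anc(c,c) via R0 from link(c,c)
round 1: derive anc(d,a) via R0 from link(d,a)
round 1: derive anc(d,e) via R0 from link(d,e)
round 1: derive anc(e,i) via R0 from link(e,i)
round 1: derive anc(e,j) via R0 from link(e,j)
round 1: derive anc(f,a) via R0 from link(f,a)
round 1: derive anc(f,g) via R0 from link(f,g)
round 1: derive anc(f,i) via R0 from link(f,i)
round 1: derive anc(g,i) via R0 from link(g,i)
round 1: derive anc(i,c) via R0 from link(i,c)
round 1: derive anc(i,d) via R0 from link(i,d)
round 2: derive anc(a,a) via R1 from anc(a,i), red(i,a)
round 2: derive anc(a,b) via R1 from anc(a,i), red(i,b)
round 2: derive anc(c,a) via R1 from anc(c,c), red(c,a)
round 2: derive anc(d,f) via R1 from anc(d,a), red(a,f)
round 2: derive anc(e,a) via R1 from anc(e,i), red(i,a)
round 2: derive anc(e,b) via R1 from anc(e,i), red(i,b)
round 2: derive anc(f,b) via R1 from anc(f,i), red(i,b)
round 2: derive anc(f,f) via R1 from anc(f,a), red(a,f)
round 2: derive anc(g,a) via R1 from anc(g,i), red(i,a)
round 2: derive anc(g,b) via R1 from anc(g,i), red(i,b)
round 2: derive anc(i,a) via R1 from anc(i,c), red(c,a)
round 2: derive anc(i,f) via R1 from anc(i,d), red(d,f)
round 3: derive anc(a,d) via R1 from anc(a,b), red(b,d)
round 3: derive anc(a,f) via R1 from anc(a,a), red(a,f)
round 3: derive anc(c,f) via R1 from anc(c,a), red(a,f)
round 3: derive anc(e,d) via R1 from anc(e,b), red(b,d)
round 3: derive anc(e,f) via R1 from anc(e,a), red(a,f)
round 3: derive anc(f,d) via R1 from anc(f,b), red(b,d)
round 3: derive anc(g,d) via R1 from anc(g,b), red(b,d)
round 3: derive anc(g,f) via R1 from anc(g,a), red(a,f)

yes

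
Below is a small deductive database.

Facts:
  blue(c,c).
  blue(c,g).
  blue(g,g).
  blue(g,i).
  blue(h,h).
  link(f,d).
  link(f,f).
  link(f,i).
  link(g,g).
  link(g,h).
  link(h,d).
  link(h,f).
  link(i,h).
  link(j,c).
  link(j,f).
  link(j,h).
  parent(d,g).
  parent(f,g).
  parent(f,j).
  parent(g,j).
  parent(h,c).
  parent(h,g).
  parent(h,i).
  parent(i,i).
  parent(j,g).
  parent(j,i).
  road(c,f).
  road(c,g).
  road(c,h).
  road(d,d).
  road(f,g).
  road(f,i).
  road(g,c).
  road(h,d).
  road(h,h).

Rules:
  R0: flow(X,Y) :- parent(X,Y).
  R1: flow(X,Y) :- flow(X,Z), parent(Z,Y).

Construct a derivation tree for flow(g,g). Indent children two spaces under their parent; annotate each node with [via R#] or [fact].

flow(g,g)  [via R1]
  flow(g,j)  [via R0]
    parent(g,j)  [fact]
  parent(j,g)  [fact]

round 1: derive flow(d,g) via R0 from parent(d,g)
round 1: derive flow(f,g) via R0 from parent(f,g)
round 1: derive flow(f,j) via R0 from parent(f,j)
round 1: derive flow(g,j) via R0 from parent(g,j)
round 1: derive flow(h,c) via R0 from parent(h,c)
round 1: derive flow(h,g) via R0 from parent(h,g)
round 1: derive flow(h,i) via R0 from parent(h,i)
round 1: derive flow(i,i) via R0 from parent(i,i)
round 1: derive flow(j,g) via R0 from parent(j,g)
round 1: derive flow(j,i) via R0 from parent(j,i)
round 2: derive flow(d,j) via R1 from flow(d,g), parent(g,j)
round 2: derive flow(f,i) via R1 from flow(f,j), parent(j,i)
round 2: derive flow(g,g) via R1 from flow(g,j), parent(j,g)
round 2: derive flow(g,i) via R1 from flow(g,j), parent(j,i)
round 2: derive flow(h,j) via R1 from flow(h,g), parent(g,j)
round 2: derive flow(j,j) via R1 from flow(j,g), parent(g,j)
round 3: derive flow(d,i) via R1 from flow(d,j), parent(j,i)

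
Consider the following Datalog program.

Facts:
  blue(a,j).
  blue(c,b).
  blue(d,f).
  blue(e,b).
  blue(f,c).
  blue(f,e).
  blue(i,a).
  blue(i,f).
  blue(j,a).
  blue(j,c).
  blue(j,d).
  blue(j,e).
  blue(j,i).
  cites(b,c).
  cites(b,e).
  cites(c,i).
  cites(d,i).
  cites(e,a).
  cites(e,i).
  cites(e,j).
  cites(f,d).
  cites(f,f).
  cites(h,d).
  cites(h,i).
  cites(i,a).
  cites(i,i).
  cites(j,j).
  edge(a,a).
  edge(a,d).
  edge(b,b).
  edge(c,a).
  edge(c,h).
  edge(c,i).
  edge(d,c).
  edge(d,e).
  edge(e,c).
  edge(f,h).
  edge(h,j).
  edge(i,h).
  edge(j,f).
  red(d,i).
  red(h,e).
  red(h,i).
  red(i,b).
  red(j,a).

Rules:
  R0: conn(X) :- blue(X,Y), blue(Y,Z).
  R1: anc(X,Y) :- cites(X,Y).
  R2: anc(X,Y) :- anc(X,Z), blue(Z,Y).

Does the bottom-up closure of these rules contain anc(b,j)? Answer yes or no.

round 1: derive anc(b,c) via R1 from cites(b,c)
round 1: derive anc(b,e) via R1 from cites(b,e)
round 1: derive anc(c,i) via R1 from cites(c,i)
round 1: derive anc(d,i) via R1 from cites(d,i)
round 1: derive anc(e,a) via R1 from cites(e,a)
round 1: derive anc(e,i) via R1 from cites(e,i)
round 1: derive anc(e,j) via R1 from cites(e,j)
round 1: derive anc(f,d) via R1 from cites(f,d)
round 1: derive anc(f,f) via R1 from cites(f,f)
round 1: derive anc(h,d) via R1 from cites(h,d)
round 1: derive anc(h,i) via R1 from cites(h,i)
round 1: derive anc(i,a) via R1 from cites(i,a)
round 1: derive anc(i,i) via R1 from cites(i,i)
round 1: derive anc(j,j) via R1 from cites(j,j)
round 2: derive anc(b,b) via R2 from anc(b,c), blue(c,b)
round 2: derive anc(c,a) via R2 from anc(c,i), blue(i,a)
round 2: derive anc(c,f) via R2 from anc(c,i), blue(i,f)
round 2: derive anc(d,a) via R2 from anc(d,i), blue(i,a)
round 2: derive anc(d,f) via R2 from anc(d,i), blue(i,f)
round 2: derive anc(e,c) via R2 from anc(e,j), blue(j,c)
round 2: derive anc(e,d) via R2 from anc(e,j), blue(j,d)
round 2: derive anc(e,e) via R2 from anc(e,j), blue(j,e)
round 2: derive anc(e,f) via R2 from anc(e,i), blue(i,f)
round 2: derive anc(f,c) via R2 from anc(f,f), blue(f,c)
round 2: derive anc(f,e) via R2 from anc(f,f), blue(f,e)
round 2: derive anc(h,a) via R2 from anc(h,i), blue(i,a)
round 2: derive anc(h,f) via R2 from anc(h,d), blue(d,f)
round 2: derive anc(i,f) via R2 from anc(i,i), blue(i,f)
round 2: derive anc(i,j) via R2 from anc(i,a), blue(a,j)
round 2: derive anc(j,a) via R2 from anc(j,j), blue(j,a)
round 2: derive anc(j,c) via R2 from anc(j,j), blue(j,c)
round 2: derive anc(j,d) via R2 from anc(j,j), blue(j,d)
round 2: derive anc(j,e) via R2 from anc(j,j), blue(j,e)
round 2: derive anc(j,i) via R2 from anc(j,j), blue(j,i)
round 3: derive anc(c,c) via R2 from anc(c,f), blue(f,c)
round 3: derive anc(c,e) via R2 from anc(c,f), blue(f,e)
round 3: derive anc(c,j) via R2 from anc(c,a), blue(a,j)
round 3: derive anc(d,c) via R2 from anc(d,f), blue(f,c)
round 3: derive anc(d,e) via R2 from anc(d,f), blue(f,e)
round 3: derive anc(d,j) via R2 from anc(d,a), blue(a,j)
round 3: derive anc(e,b) via R2 from anc(e,c), blue(c,b)
round 3: derive anc(f,b) via R2 from anc(f,c), blue(c,b)
round 3: derive anc(h,c) via R2 from anc(h,f), blue(f,c)
round 3: derive anc(h,e) via R2 from anc(h,f), blue(f,e)
round 3: derive anc(h,j) via R2 from anc(h,a), blue(a,j)
round 3: derive anc(i,c) via R2 from anc(i,f), blue(f,c)
round 3: derive anc(i,d) via R2 from anc(i,j), blue(j,d)
round 3: derive anc(i,e) via R2 from anc(i,f), blue(f,e)
round 3: derive anc(j,b) via R2 from anc(j,c), blue(c,b)
round 3: derive anc(j,f) via R2 from anc(j,d), blue(d,f)
round 4: derive anc(c,b) via R2 from anc(c,c), blue(c,b)
round 4: derive anc(c,d) via R2 from anc(c,j), blue(j,d)
round 4: derive anc(d,b) via R2 from anc(d,c), blue(c,b)
round 4: derive anc(d,d) via R2 from anc(d,j), blue(j,d)
round 4: derive anc(h,b) via R2 from anc(h,c), blue(c,b)
round 4: derive anc(i,b) via R2 from anc(i,c), blue(c,b)

no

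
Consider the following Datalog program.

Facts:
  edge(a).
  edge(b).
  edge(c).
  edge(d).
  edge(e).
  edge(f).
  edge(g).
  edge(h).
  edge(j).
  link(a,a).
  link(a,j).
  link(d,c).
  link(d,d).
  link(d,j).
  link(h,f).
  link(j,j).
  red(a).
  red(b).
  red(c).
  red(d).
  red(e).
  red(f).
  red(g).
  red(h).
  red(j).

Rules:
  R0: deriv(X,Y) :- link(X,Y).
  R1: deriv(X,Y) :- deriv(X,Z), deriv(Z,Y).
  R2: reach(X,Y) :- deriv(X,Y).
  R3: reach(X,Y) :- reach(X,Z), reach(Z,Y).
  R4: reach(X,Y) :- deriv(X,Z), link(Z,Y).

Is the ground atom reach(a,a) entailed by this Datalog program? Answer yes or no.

yes

round 1: derive deriv(a,a) via R0 from link(a,a)
round 1: derive deriv(a,j) via R0 from link(a,j)
round 1: derive deriv(d,c) via R0 from link(d,c)
round 1: derive deriv(d,d) via R0 from link(d,d)
round 1: derive deriv(d,j) via R0 from link(d,j)
round 1: derive deriv(h,f) via R0 from link(h,f)
round 1: derive deriv(j,j) via R0 from link(j,j)
round 2: derive reach(a,a) via R2 from deriv(a,a)
round 2: derive reach(a,j) via R2 from deriv(a,j)
round 2: derive reach(d,c) via R2 from deriv(d,c)
round 2: derive reach(d,d) via R2 from deriv(d,d)
round 2: derive reach(d,j) via R2 from deriv(d,j)
round 2: derive reach(h,f) via R2 from deriv(h,f)
round 2: derive reach(j,j) via R2 from deriv(j,j)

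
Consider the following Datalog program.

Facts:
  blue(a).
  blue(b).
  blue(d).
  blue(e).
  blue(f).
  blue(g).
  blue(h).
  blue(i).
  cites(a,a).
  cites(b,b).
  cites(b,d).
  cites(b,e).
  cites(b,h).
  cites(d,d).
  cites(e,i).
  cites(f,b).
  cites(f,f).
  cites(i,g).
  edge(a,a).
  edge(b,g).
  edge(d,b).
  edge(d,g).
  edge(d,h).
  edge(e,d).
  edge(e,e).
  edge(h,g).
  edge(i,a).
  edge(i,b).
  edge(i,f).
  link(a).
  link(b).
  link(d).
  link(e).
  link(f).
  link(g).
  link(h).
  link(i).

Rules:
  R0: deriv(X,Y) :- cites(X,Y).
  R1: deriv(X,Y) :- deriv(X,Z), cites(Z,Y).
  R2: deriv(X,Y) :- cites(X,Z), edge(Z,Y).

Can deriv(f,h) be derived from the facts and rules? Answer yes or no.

round 1: derive deriv(a,a) via R0 from cites(a,a)
round 1: derive deriv(b,b) via R0 from cites(b,b)
round 1: derive deriv(b,d) via R0 from cites(b,d)
round 1: derive deriv(b,e) via R0 from cites(b,e)
round 1: derive deriv(b,h) via R0 from cites(b,h)
round 1: derive deriv(d,d) via R0 from cites(d,d)
round 1: derive deriv(e,i) via R0 from cites(e,i)
round 1: derive deriv(f,b) via R0 from cites(f,b)
round 1: derive deriv(f,f) via R0 from cites(f,f)
round 1: derive deriv(i,g) via R0 from cites(i,g)
round 1: derive deriv(b,g) via R2 from cites(b,b), edge(b,g)
round 1: derive deriv(d,b) via R2 from cites(d,d), edge(d,b)
round 1: derive deriv(d,g) via R2 from cites(d,d), edge(d,g)
round 1: derive deriv(d,h) via R2 from cites(d,d), edge(d,h)
round 1: derive deriv(e,a) via R2 from cites(e,i), edge(i,a)
round 1: derive deriv(e,b) via R2 from cites(e,i), edge(i,b)
round 1: derive deriv(e,f) via R2 from cites(e,i), edge(i,f)
round 1: derive deriv(f,g) via R2 from cites(f,b), edge(b,g)
round 2: derive deriv(b,i) via R1 from deriv(b,e), cites(e,i)
round 2: derive deriv(d,e) via R1 from deriv(d,b), cites(b,e)
round 2: derive deriv(e,d) via R1 from deriv(e,b), cites(b,d)
round 2: derive deriv(e,e) via R1 from deriv(e,b), cites(b,e)
round 2: derive deriv(e,g) via R1 from deriv(e,i), cites(i,g)
round 2: derive deriv(e,h) via R1 from deriv(e,b), cites(b,h)
round 2: derive deriv(f,d) via R1 from deriv(f,b), cites(b,d)
round 2: derive deriv(f,e) via R1 from deriv(f,b), cites(b,e)
round 2: derive deriv(f,h) via R1 from deriv(f,b), cites(b,h)
round 3: derive deriv(d,i) via R1 from deriv(d,e), cites(e,i)
round 3: derive deriv(f,i) via R1 from deriv(f,e), cites(e,i)

yes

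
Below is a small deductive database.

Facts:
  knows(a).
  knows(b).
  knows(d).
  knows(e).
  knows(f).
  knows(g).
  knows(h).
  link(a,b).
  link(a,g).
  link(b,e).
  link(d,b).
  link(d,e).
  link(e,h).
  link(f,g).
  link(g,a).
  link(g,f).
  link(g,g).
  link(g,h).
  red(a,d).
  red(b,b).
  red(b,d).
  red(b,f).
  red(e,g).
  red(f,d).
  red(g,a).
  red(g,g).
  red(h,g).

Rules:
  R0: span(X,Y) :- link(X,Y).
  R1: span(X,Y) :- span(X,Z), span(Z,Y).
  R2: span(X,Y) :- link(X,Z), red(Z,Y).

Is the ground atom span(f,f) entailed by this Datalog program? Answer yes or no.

yes

round 1: derive span(a,b) via R0 from link(a,b)
round 1: derive span(a,g) via R0 from link(a,g)
round 1: derive span(b,e) via R0 from link(b,e)
round 1: derive span(d,b) via R0 from link(d,b)
round 1: derive span(d,e) via R0 from link(d,e)
round 1: derive span(e,h) via R0 from link(e,h)
round 1: derive span(f,g) via R0 from link(f,g)
round 1: derive span(g,a) via R0 from link(g,a)
round 1: derive span(g,f) via R0 from link(g,f)
round 1: derive span(g,g) via R0 from link(g,g)
round 1: derive span(g,h) via R0 from link(g,h)
round 1: derive span(a,a) via R2 from link(a,g), red(g,a)
round 1: derive span(a,d) via R2 from link(a,b), red(b,d)
round 1: derive span(a,f) via R2 from link(a,b), red(b,f)
round 1: derive span(b,g) via R2 from link(b,e), red(e,g)
round 1: derive span(d,d) via R2 from link(d,b), red(b,d)
round 1: derive span(d,f) via R2 from link(d,b), red(b,f)
round 1: derive span(d,g) via R2 from link(d,e), red(e,g)
round 1: derive span(e,g) via R2 from link(e,h), red(h,g)
round 1: derive span(f,a) via R2 from link(f,g), red(g,a)
round 1: derive span(g,d) via R2 from link(g,a), red(a,d)
round 2: derive span(a,e) via R1 from span(a,b), span(b,e)
round 2: derive span(a,h) via R1 from span(a,g), span(g,h)
round 2: derive span(b,a) via R1 from span(b,g), span(g,a)
round 2: derive span(b,d) via R1 from span(b,g), span(g,d)
round 2: derive span(b,f) via R1 from span(b,g), span(g,f)
round 2: derive span(b,h) via R1 from span(b,e), span(e,h)
round 2: derive span(d,a) via R1 from span(d,f), span(f,a)
round 2: derive span(d,h) via R1 from span(d,e), span(e,h)
round 2: derive span(e,a) via R1 from span(e,g), span(g,a)
round 2: derive span(e,d) via R1 from span(e,g), span(g,d)
round 2: derive span(e,f) via R1 from span(e,g), span(g,f)
round 2: derive span(f,b) via R1 from span(f,a), span(a,b)
round 2: derive span(f,d) via R1 from span(f,a), span(a,d)
round 2: derive span(f,f) via R1 from span(f,a), span(a,f)
round 2: derive span(f,h) via R1 from span(f,g), span(g,h)
round 2: derive span(g,b) via R1 from span(g,a), span(a,b)
round 2: derive span(g,e) via R1 from span(g,d), span(d,e)
round 3: derive span(b,b) via R1 from span(b,a), span(a,b)
round 3: derive span(e,b) via R1 from span(e,a), span(a,b)
round 3: derive span(e,e) via R1 from span(e,a), span(a,e)
round 3: derive span(f,e) via R1 from span(f,a), span(a,e)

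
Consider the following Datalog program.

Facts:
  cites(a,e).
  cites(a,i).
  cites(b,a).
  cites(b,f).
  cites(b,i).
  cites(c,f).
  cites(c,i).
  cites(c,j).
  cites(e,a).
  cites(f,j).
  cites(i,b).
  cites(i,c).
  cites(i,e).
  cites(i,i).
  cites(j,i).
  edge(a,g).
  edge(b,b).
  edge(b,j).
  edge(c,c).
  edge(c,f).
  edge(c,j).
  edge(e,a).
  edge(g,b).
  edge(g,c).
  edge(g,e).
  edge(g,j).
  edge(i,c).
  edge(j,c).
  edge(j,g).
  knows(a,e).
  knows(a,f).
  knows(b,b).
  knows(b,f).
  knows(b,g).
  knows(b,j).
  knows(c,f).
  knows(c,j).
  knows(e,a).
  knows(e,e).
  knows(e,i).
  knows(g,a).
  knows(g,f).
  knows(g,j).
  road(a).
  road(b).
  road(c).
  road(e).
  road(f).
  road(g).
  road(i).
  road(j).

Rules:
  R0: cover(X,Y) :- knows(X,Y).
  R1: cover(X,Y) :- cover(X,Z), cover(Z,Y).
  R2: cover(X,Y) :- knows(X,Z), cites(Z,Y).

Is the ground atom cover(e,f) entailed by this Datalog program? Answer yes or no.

yes

round 1: derive cover(a,e) via R0 from knows(a,e)
round 1: derive cover(a,f) via R0 from knows(a,f)
round 1: derive cover(b,b) via R0 from knows(b,b)
round 1: derive cover(b,f) via R0 from knows(b,f)
round 1: derive cover(b,g) via R0 from knows(b,g)
round 1: derive cover(b,j) via R0 from knows(b,j)
round 1: derive cover(c,f) via R0 from knows(c,f)
round 1: derive cover(c,j) via R0 from knows(c,j)
round 1: derive cover(e,a) via R0 from knows(e,a)
round 1: derive cover(e,e) via R0 from knows(e,e)
round 1: derive cover(e,i) via R0 from knows(e,i)
round 1: derive cover(g,a) via R0 from knows(g,a)
round 1: derive cover(g,f) via R0 from knows(g,f)
round 1: derive cover(g,j) via R0 from knows(g,j)
round 1: derive cover(a,a) via R2 from knows(a,e), cites(e,a)
round 1: derive cover(a,j) via R2 from knows(a,f), cites(f,j)
round 1: derive cover(b,a) via R2 from knows(b,b), cites(b,a)
round 1: derive cover(b,i) via R2 from knows(b,b), cites(b,i)
round 1: derive cover(c,i) via R2 from knows(c,j), cites(j,i)
round 1: derive cover(e,b) via R2 from knows(e,i), cites(i,b)
round 1: derive cover(e,c) via R2 from knows(e,i), cites(i,c)
round 1: derive cover(g,e) via R2 from knows(g,a), cites(a,e)
round 1: derive cover(g,i) via R2 from knows(g,a), cites(a,i)
round 2: derive cover(a,b) via R1 from cover(a,e), cover(e,b)
round 2: derive cover(a,c) via R1 from cover(a,e), cover(e,c)
round 2: derive cover(a,i) via R1 from cover(a,e), cover(e,i)
round 2: derive cover(b,e) via R1 from cover(b,a), cover(a,e)
round 2: derive cover(e,f) via R1 from cover(e,a), cover(a,f)
round 2: derive cover(e,g) via R1 from cover(e,b), cover(b,g)
round 2: derive cover(e,j) via R1 from cover(e,a), cover(a,j)
round 2: derive cover(g,b) via R1 from cover(g,e), cover(e,b)
round 2: derive cover(g,c) via R1 from cover(g,e), cover(e,c)
round 3: derive cover(a,g) via R1 from cover(a,b), cover(b,g)
round 3: derive cover(b,c) via R1 from cover(b,a), cover(a,c)
round 3: derive cover(g,g) via R1 from cover(g,b), cover(b,g)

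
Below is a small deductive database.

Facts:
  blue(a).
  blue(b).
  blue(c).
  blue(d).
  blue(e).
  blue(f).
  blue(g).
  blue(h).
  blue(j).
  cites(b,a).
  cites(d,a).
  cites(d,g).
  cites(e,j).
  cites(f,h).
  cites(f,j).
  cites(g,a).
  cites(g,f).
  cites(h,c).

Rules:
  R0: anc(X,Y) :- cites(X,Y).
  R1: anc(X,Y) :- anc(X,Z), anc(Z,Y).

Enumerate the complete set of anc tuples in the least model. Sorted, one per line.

anc(b,a)
anc(d,a)
anc(d,c)
anc(d,f)
anc(d,g)
anc(d,h)
anc(d,j)
anc(e,j)
anc(f,c)
anc(f,h)
anc(f,j)
anc(g,a)
anc(g,c)
anc(g,f)
anc(g,h)
anc(g,j)
anc(h,c)

round 1: derive anc(b,a) via R0 from cites(b,a)
round 1: derive anc(d,a) via R0 from cites(d,a)
round 1: derive anc(d,g) via R0 from cites(d,g)
round 1: derive anc(e,j) via R0 from cites(e,j)
round 1: derive anc(f,h) via R0 from cites(f,h)
round 1: derive anc(f,j) via R0 from cites(f,j)
round 1: derive anc(g,a) via R0 from cites(g,a)
round 1: derive anc(g,f) via R0 from cites(g,f)
round 1: derive anc(h,c) via R0 from cites(h,c)
round 2: derive anc(d,f) via R1 from anc(d,g), anc(g,f)
round 2: derive anc(f,c) via R1 from anc(f,h), anc(h,c)
round 2: derive anc(g,h) via R1 from anc(g,f), anc(f,h)
round 2: derive anc(g,j) via R1 from anc(g,f), anc(f,j)
round 3: derive anc(d,c) via R1 from anc(d,f), anc(f,c)
round 3: derive anc(d,h) via R1 from anc(d,f), anc(f,h)
round 3: derive anc(d,j) via R1 from anc(d,f), anc(f,j)
round 3: derive anc(g,c) via R1 from anc(g,f), anc(f,c)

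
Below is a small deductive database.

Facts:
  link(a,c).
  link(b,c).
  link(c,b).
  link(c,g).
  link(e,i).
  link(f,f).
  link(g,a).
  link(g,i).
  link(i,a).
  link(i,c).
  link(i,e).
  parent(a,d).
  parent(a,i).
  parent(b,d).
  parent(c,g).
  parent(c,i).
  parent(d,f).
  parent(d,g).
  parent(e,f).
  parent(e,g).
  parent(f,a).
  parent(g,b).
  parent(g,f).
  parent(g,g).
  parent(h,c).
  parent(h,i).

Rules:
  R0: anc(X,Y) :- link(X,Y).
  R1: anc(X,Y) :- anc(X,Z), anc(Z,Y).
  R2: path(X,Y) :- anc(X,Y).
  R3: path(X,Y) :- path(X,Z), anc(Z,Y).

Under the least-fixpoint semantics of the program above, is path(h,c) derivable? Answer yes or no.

round 1: derive anc(a,c) via R0 from link(a,c)
round 1: derive anc(b,c) via R0 from link(b,c)
round 1: derive anc(c,b) via R0 from link(c,b)
round 1: derive anc(c,g) via R0 from link(c,g)
round 1: derive anc(e,i) via R0 from link(e,i)
round 1: derive anc(f,f) via R0 from link(f,f)
round 1: derive anc(g,a) via R0 from link(g,a)
round 1: derive anc(g,i) via R0 from link(g,i)
round 1: derive anc(i,a) via R0 from link(i,a)
round 1: derive anc(i,c) via R0 from link(i,c)
round 1: derive anc(i,e) via R0 from link(i,e)
round 2: derive anc(a,b) via R1 from anc(a,c), anc(c,b)
round 2: derive anc(a,g) via R1 from anc(a,c), anc(c,g)
round 2: derive anc(b,b) via R1 from anc(b,c), anc(c,b)
round 2: derive anc(b,g) via R1 from anc(b,c), anc(c,g)
round 2: derive anc(c,a) via R1 from anc(c,g), anc(g,a)
round 2: derive anc(c,c) via R1 from anc(c,b), anc(b,c)
round 2: derive anc(c,i) via R1 from anc(c,g), anc(g,i)
round 2: derive anc(e,a) via R1 from anc(e,i), anc(i,a)
round 2: derive anc(e,c) via R1 from anc(e,i), anc(i,c)
round 2: derive anc(e,e) via R1 from anc(e,i), anc(i,e)
round 2: derive anc(g,c) via R1 from anc(g,a), anc(a,c)
round 2: derive anc(g,e) via R1 from anc(g,i), anc(i,e)
round 2: derive anc(i,b) via R1 from anc(i,c), anc(c,b)
round 2: derive anc(i,g) via R1 from anc(i,c), anc(c,g)
round 2: derive anc(i,i) via R1 from anc(i,e), anc(e,i)
round 2: derive path(a,c) via R2 from anc(a,c)
round 2: derive path(b,c) via R2 from anc(b,c)
round 2: derive path(c,b) via R2 from anc(c,b)
round 2: derive path(c,g) via R2 from anc(c,g)
round 2: derive path(e,i) via R2 from anc(e,i)
round 2: derive path(f,f) via R2 from anc(f,f)
round 2: derive path(g,a) via R2 from anc(g,a)
round 2: derive path(g,i) via R2 from anc(g,i)
round 2: derive path(i,a) via R2 from anc(i,a)
round 2: derive path(i,c) via R2 from anc(i,c)
round 2: derive path(i,e) via R2 from anc(i,e)
round 3: derive anc(a,a) via R1 from anc(a,c), anc(c,a)
round 3: derive anc(a,e) via R1 from anc(a,g), anc(g,e)
round 3: derive anc(a,i) via R1 from anc(a,c), anc(c,i)
round 3: derive anc(b,a) via R1 from anc(b,c), anc(c,a)
round 3: derive anc(b,e) via R1 from anc(b,g), anc(g,e)
round 3: derive anc(b,i) via R1 from anc(b,c), anc(c,i)
round 3: derive anc(c,e) via R1 from anc(c,g), anc(g,e)
round 3: derive anc(e,b) via R1 from anc(e,a), anc(a,b)
round 3: derive anc(e,g) via R1 from anc(e,a), anc(a,g)
round 3: derive anc(g,b) via R1 from anc(g,a), anc(a,b)
round 3: derive anc(g,g) via R1 from anc(g,a), anc(a,g)
round 3: derive path(a,b) via R2 from anc(a,b)
round 3: derive path(a,g) via R2 from anc(a,g)
round 3: derive path(b,b) via R2 from anc(b,b)
round 3: derive path(b,g) via R2 from anc(b,g)
round 3: derive path(c,a) via R2 from anc(c,a)
round 3: derive path(c,c) via R2 from anc(c,c)
round 3: derive path(c,i) via R2 from anc(c,i)
round 3: derive path(e,a) via R2 from anc(e,a)
round 3: derive path(e,c) via R2 from anc(e,c)
round 3: derive path(e,e) via R2 from anc(e,e)
round 3: derive path(g,c) via R2 from anc(g,c)
round 3: derive path(g,e) via R2 from anc(g,e)
round 3: derive path(i,b) via R2 from anc(i,b)
round 3: derive path(i,g) via R2 from anc(i,g)
round 3: derive path(i,i) via R2 from anc(i,i)
round 3: derive path(a,a) via R3 from path(a,c), anc(c,a)
round 3: derive path(a,i) via R3 from path(a,c), anc(c,i)
round 3: derive path(b,a) via R3 from path(b,c), anc(c,a)
round 3: derive path(b,i) via R3 from path(b,c), anc(c,i)
round 3: derive path(c,e) via R3 from path(c,g), anc(g,e)
round 3: derive path(e,b) via R3 from path(e,i), anc(i,b)
round 3: derive path(e,g) via R3 from path(e,i), anc(i,g)
round 3: derive path(g,b) via R3 from path(g,a), anc(a,b)
round 3: derive path(g,g) via R3 from path(g,a), anc(a,g)
round 4: derive path(a,e) via R2 from anc(a,e)
round 4: derive path(b,e) via R2 from anc(b,e)

no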